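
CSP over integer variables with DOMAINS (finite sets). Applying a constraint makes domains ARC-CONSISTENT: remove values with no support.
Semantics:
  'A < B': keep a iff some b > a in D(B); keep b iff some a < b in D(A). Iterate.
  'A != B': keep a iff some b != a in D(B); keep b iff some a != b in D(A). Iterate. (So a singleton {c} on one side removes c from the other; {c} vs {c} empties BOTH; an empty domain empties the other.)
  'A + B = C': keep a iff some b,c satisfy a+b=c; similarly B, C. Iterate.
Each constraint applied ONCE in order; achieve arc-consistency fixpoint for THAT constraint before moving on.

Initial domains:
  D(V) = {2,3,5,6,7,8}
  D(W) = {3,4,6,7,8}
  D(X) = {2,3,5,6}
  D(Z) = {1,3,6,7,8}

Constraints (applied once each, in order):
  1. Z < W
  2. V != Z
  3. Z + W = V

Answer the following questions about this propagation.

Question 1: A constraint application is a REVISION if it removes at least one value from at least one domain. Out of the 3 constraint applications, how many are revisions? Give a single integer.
Constraint 1 (Z < W) on D(Z)={1,3,6,7,8} D(W)={3,4,6,7,8}: Z {1,3,6,7,8}->{1,3,6,7} => REVISION
Constraint 2 (V != Z) on D(V)={2,3,5,6,7,8} D(Z)={1,3,6,7}: no change => not a revision
Constraint 3 (Z + W = V) on D(Z)={1,3,6,7} D(W)={3,4,6,7,8} D(V)={2,3,5,6,7,8}: Z {1,3,6,7}->{1,3}; W {3,4,6,7,8}->{3,4,6,7}; V {2,3,5,6,7,8}->{5,6,7,8} => REVISION
Total revisions = 2

Answer: 2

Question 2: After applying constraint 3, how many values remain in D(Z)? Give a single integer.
Answer: 2

Derivation:
Constraint 1 (Z < W) on D(Z)={1,3,6,7,8} D(W)={3,4,6,7,8}: Z {1,3,6,7,8}->{1,3,6,7}
Constraint 2 (V != Z) on D(V)={2,3,5,6,7,8} D(Z)={1,3,6,7}: no change
Constraint 3 (Z + W = V) on D(Z)={1,3,6,7} D(W)={3,4,6,7,8} D(V)={2,3,5,6,7,8}: Z {1,3,6,7}->{1,3}; W {3,4,6,7,8}->{3,4,6,7}; V {2,3,5,6,7,8}->{5,6,7,8}
So after constraint 3: D(Z)={1,3}, size = 2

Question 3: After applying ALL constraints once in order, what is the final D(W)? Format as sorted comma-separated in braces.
Constraint 1 (Z < W) on D(Z)={1,3,6,7,8} D(W)={3,4,6,7,8}: Z {1,3,6,7,8}->{1,3,6,7}
Constraint 2 (V != Z) on D(V)={2,3,5,6,7,8} D(Z)={1,3,6,7}: no change
Constraint 3 (Z + W = V) on D(Z)={1,3,6,7} D(W)={3,4,6,7,8} D(V)={2,3,5,6,7,8}: Z {1,3,6,7}->{1,3}; W {3,4,6,7,8}->{3,4,6,7}; V {2,3,5,6,7,8}->{5,6,7,8}
So after all 3 constraints: D(W) = {3,4,6,7}

Answer: {3,4,6,7}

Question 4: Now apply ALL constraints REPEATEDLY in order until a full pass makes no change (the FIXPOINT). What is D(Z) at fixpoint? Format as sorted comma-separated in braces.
pass 0 (initial): D(Z)={1,3,6,7,8}
pass 1: V {2,3,5,6,7,8}->{5,6,7,8}; W {3,4,6,7,8}->{3,4,6,7}; Z {1,3,6,7,8}->{1,3}
pass 2: no change
Fixpoint after 2 passes: D(Z) = {1,3}

Answer: {1,3}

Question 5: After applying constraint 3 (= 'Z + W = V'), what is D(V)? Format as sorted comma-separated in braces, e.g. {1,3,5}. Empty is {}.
Constraint 1 (Z < W) on D(Z)={1,3,6,7,8} D(W)={3,4,6,7,8}: Z {1,3,6,7,8}->{1,3,6,7}
Constraint 2 (V != Z) on D(V)={2,3,5,6,7,8} D(Z)={1,3,6,7}: no change
Constraint 3 (Z + W = V) on D(Z)={1,3,6,7} D(W)={3,4,6,7,8} D(V)={2,3,5,6,7,8}: Z {1,3,6,7}->{1,3}; W {3,4,6,7,8}->{3,4,6,7}; V {2,3,5,6,7,8}->{5,6,7,8}
So after constraint 3: D(V) = {5,6,7,8}

Answer: {5,6,7,8}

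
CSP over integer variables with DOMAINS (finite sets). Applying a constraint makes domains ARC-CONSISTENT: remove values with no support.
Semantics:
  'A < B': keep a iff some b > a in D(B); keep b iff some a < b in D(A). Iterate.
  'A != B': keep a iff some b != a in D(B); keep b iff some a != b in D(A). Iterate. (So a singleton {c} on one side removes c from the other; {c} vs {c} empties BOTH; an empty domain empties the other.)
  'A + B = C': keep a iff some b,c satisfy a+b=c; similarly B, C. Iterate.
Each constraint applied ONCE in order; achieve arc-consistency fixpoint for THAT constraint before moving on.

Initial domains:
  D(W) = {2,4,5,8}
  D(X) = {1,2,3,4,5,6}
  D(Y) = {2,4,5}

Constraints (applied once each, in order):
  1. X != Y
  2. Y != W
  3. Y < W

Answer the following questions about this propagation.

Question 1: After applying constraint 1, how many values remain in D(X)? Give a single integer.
Constraint 1 (X != Y) on D(X)={1,2,3,4,5,6} D(Y)={2,4,5}: no change
So after constraint 1: D(X)={1,2,3,4,5,6}, size = 6

Answer: 6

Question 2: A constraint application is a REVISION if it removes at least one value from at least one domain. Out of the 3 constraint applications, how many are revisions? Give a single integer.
Constraint 1 (X != Y) on D(X)={1,2,3,4,5,6} D(Y)={2,4,5}: no change => not a revision
Constraint 2 (Y != W) on D(Y)={2,4,5} D(W)={2,4,5,8}: no change => not a revision
Constraint 3 (Y < W) on D(Y)={2,4,5} D(W)={2,4,5,8}: W {2,4,5,8}->{4,5,8} => REVISION
Total revisions = 1

Answer: 1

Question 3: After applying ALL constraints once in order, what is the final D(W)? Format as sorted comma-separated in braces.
Constraint 1 (X != Y) on D(X)={1,2,3,4,5,6} D(Y)={2,4,5}: no change
Constraint 2 (Y != W) on D(Y)={2,4,5} D(W)={2,4,5,8}: no change
Constraint 3 (Y < W) on D(Y)={2,4,5} D(W)={2,4,5,8}: W {2,4,5,8}->{4,5,8}
So after all 3 constraints: D(W) = {4,5,8}

Answer: {4,5,8}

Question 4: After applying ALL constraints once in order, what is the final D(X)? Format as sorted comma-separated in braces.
Answer: {1,2,3,4,5,6}

Derivation:
Constraint 1 (X != Y) on D(X)={1,2,3,4,5,6} D(Y)={2,4,5}: no change
Constraint 2 (Y != W) on D(Y)={2,4,5} D(W)={2,4,5,8}: no change
Constraint 3 (Y < W) on D(Y)={2,4,5} D(W)={2,4,5,8}: W {2,4,5,8}->{4,5,8}
So after all 3 constraints: D(X) = {1,2,3,4,5,6}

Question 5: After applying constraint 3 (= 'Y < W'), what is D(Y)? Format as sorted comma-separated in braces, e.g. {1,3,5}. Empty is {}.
Constraint 1 (X != Y) on D(X)={1,2,3,4,5,6} D(Y)={2,4,5}: no change
Constraint 2 (Y != W) on D(Y)={2,4,5} D(W)={2,4,5,8}: no change
Constraint 3 (Y < W) on D(Y)={2,4,5} D(W)={2,4,5,8}: W {2,4,5,8}->{4,5,8}
So after constraint 3: D(Y) = {2,4,5}

Answer: {2,4,5}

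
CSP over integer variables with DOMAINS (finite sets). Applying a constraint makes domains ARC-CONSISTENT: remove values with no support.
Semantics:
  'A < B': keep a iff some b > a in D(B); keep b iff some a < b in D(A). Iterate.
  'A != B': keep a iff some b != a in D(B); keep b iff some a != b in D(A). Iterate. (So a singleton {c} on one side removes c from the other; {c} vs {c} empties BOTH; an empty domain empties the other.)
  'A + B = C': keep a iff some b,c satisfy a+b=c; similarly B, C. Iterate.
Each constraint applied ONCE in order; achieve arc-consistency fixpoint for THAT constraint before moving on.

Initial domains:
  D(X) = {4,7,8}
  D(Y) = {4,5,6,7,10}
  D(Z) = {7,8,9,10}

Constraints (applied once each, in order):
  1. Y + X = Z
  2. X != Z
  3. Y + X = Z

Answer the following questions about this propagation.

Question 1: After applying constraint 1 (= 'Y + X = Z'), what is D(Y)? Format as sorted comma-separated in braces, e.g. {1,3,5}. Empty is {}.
Answer: {4,5,6}

Derivation:
Constraint 1 (Y + X = Z) on D(Y)={4,5,6,7,10} D(X)={4,7,8} D(Z)={7,8,9,10}: Y {4,5,6,7,10}->{4,5,6}; X {4,7,8}->{4}; Z {7,8,9,10}->{8,9,10}
So after constraint 1: D(Y) = {4,5,6}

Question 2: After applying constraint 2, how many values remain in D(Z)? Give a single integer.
Constraint 1 (Y + X = Z) on D(Y)={4,5,6,7,10} D(X)={4,7,8} D(Z)={7,8,9,10}: Y {4,5,6,7,10}->{4,5,6}; X {4,7,8}->{4}; Z {7,8,9,10}->{8,9,10}
Constraint 2 (X != Z) on D(X)={4} D(Z)={8,9,10}: no change
So after constraint 2: D(Z)={8,9,10}, size = 3

Answer: 3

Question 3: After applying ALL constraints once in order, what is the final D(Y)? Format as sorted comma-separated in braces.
Constraint 1 (Y + X = Z) on D(Y)={4,5,6,7,10} D(X)={4,7,8} D(Z)={7,8,9,10}: Y {4,5,6,7,10}->{4,5,6}; X {4,7,8}->{4}; Z {7,8,9,10}->{8,9,10}
Constraint 2 (X != Z) on D(X)={4} D(Z)={8,9,10}: no change
Constraint 3 (Y + X = Z) on D(Y)={4,5,6} D(X)={4} D(Z)={8,9,10}: no change
So after all 3 constraints: D(Y) = {4,5,6}

Answer: {4,5,6}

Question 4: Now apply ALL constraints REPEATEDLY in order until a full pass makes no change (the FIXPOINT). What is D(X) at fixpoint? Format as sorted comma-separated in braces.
Answer: {4}

Derivation:
pass 0 (initial): D(X)={4,7,8}
pass 1: X {4,7,8}->{4}; Y {4,5,6,7,10}->{4,5,6}; Z {7,8,9,10}->{8,9,10}
pass 2: no change
Fixpoint after 2 passes: D(X) = {4}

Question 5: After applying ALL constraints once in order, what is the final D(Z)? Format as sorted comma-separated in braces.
Constraint 1 (Y + X = Z) on D(Y)={4,5,6,7,10} D(X)={4,7,8} D(Z)={7,8,9,10}: Y {4,5,6,7,10}->{4,5,6}; X {4,7,8}->{4}; Z {7,8,9,10}->{8,9,10}
Constraint 2 (X != Z) on D(X)={4} D(Z)={8,9,10}: no change
Constraint 3 (Y + X = Z) on D(Y)={4,5,6} D(X)={4} D(Z)={8,9,10}: no change
So after all 3 constraints: D(Z) = {8,9,10}

Answer: {8,9,10}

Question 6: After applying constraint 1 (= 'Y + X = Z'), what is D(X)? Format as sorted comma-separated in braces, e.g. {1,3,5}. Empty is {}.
Answer: {4}

Derivation:
Constraint 1 (Y + X = Z) on D(Y)={4,5,6,7,10} D(X)={4,7,8} D(Z)={7,8,9,10}: Y {4,5,6,7,10}->{4,5,6}; X {4,7,8}->{4}; Z {7,8,9,10}->{8,9,10}
So after constraint 1: D(X) = {4}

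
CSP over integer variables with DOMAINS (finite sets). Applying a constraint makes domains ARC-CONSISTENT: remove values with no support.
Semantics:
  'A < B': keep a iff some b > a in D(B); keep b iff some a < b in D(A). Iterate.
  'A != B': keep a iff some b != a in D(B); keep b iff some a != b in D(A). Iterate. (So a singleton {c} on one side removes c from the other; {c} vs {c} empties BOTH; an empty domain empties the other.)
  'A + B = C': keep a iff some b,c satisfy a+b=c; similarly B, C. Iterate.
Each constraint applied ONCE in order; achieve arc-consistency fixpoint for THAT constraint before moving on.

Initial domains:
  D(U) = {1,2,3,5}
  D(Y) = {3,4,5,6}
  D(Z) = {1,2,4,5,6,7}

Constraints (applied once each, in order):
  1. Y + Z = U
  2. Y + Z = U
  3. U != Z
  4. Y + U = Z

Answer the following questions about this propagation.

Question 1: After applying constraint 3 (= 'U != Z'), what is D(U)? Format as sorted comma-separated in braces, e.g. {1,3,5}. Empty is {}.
Answer: {5}

Derivation:
Constraint 1 (Y + Z = U) on D(Y)={3,4,5,6} D(Z)={1,2,4,5,6,7} D(U)={1,2,3,5}: Y {3,4,5,6}->{3,4}; Z {1,2,4,5,6,7}->{1,2}; U {1,2,3,5}->{5}
Constraint 2 (Y + Z = U) on D(Y)={3,4} D(Z)={1,2} D(U)={5}: no change
Constraint 3 (U != Z) on D(U)={5} D(Z)={1,2}: no change
So after constraint 3: D(U) = {5}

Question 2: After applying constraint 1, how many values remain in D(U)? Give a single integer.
Answer: 1

Derivation:
Constraint 1 (Y + Z = U) on D(Y)={3,4,5,6} D(Z)={1,2,4,5,6,7} D(U)={1,2,3,5}: Y {3,4,5,6}->{3,4}; Z {1,2,4,5,6,7}->{1,2}; U {1,2,3,5}->{5}
So after constraint 1: D(U)={5}, size = 1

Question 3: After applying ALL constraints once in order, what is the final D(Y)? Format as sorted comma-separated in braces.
Constraint 1 (Y + Z = U) on D(Y)={3,4,5,6} D(Z)={1,2,4,5,6,7} D(U)={1,2,3,5}: Y {3,4,5,6}->{3,4}; Z {1,2,4,5,6,7}->{1,2}; U {1,2,3,5}->{5}
Constraint 2 (Y + Z = U) on D(Y)={3,4} D(Z)={1,2} D(U)={5}: no change
Constraint 3 (U != Z) on D(U)={5} D(Z)={1,2}: no change
Constraint 4 (Y + U = Z) on D(Y)={3,4} D(U)={5} D(Z)={1,2}: Y {3,4}->{}; U {5}->{}; Z {1,2}->{}
So after all 4 constraints: D(Y) = {}

Answer: {}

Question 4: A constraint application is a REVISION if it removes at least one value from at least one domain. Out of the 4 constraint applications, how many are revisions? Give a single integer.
Answer: 2

Derivation:
Constraint 1 (Y + Z = U) on D(Y)={3,4,5,6} D(Z)={1,2,4,5,6,7} D(U)={1,2,3,5}: Y {3,4,5,6}->{3,4}; Z {1,2,4,5,6,7}->{1,2}; U {1,2,3,5}->{5} => REVISION
Constraint 2 (Y + Z = U) on D(Y)={3,4} D(Z)={1,2} D(U)={5}: no change => not a revision
Constraint 3 (U != Z) on D(U)={5} D(Z)={1,2}: no change => not a revision
Constraint 4 (Y + U = Z) on D(Y)={3,4} D(U)={5} D(Z)={1,2}: Y {3,4}->{}; U {5}->{}; Z {1,2}->{} => REVISION
Total revisions = 2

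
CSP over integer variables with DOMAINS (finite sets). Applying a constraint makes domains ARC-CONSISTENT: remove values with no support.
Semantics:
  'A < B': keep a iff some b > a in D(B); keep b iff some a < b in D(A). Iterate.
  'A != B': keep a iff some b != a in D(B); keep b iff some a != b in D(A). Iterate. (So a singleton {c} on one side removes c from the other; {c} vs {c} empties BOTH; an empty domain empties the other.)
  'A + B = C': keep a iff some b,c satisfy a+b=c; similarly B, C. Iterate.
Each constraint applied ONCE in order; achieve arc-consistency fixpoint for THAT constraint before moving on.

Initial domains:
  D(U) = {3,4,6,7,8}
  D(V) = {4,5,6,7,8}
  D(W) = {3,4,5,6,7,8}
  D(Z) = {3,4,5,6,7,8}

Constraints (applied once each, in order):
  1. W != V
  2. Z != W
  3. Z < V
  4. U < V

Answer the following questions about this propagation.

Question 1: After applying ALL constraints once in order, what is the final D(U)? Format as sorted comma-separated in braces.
Constraint 1 (W != V) on D(W)={3,4,5,6,7,8} D(V)={4,5,6,7,8}: no change
Constraint 2 (Z != W) on D(Z)={3,4,5,6,7,8} D(W)={3,4,5,6,7,8}: no change
Constraint 3 (Z < V) on D(Z)={3,4,5,6,7,8} D(V)={4,5,6,7,8}: Z {3,4,5,6,7,8}->{3,4,5,6,7}
Constraint 4 (U < V) on D(U)={3,4,6,7,8} D(V)={4,5,6,7,8}: U {3,4,6,7,8}->{3,4,6,7}
So after all 4 constraints: D(U) = {3,4,6,7}

Answer: {3,4,6,7}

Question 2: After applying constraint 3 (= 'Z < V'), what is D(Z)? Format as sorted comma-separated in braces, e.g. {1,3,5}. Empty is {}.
Answer: {3,4,5,6,7}

Derivation:
Constraint 1 (W != V) on D(W)={3,4,5,6,7,8} D(V)={4,5,6,7,8}: no change
Constraint 2 (Z != W) on D(Z)={3,4,5,6,7,8} D(W)={3,4,5,6,7,8}: no change
Constraint 3 (Z < V) on D(Z)={3,4,5,6,7,8} D(V)={4,5,6,7,8}: Z {3,4,5,6,7,8}->{3,4,5,6,7}
So after constraint 3: D(Z) = {3,4,5,6,7}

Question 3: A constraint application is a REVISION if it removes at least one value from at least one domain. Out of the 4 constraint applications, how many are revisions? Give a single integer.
Answer: 2

Derivation:
Constraint 1 (W != V) on D(W)={3,4,5,6,7,8} D(V)={4,5,6,7,8}: no change => not a revision
Constraint 2 (Z != W) on D(Z)={3,4,5,6,7,8} D(W)={3,4,5,6,7,8}: no change => not a revision
Constraint 3 (Z < V) on D(Z)={3,4,5,6,7,8} D(V)={4,5,6,7,8}: Z {3,4,5,6,7,8}->{3,4,5,6,7} => REVISION
Constraint 4 (U < V) on D(U)={3,4,6,7,8} D(V)={4,5,6,7,8}: U {3,4,6,7,8}->{3,4,6,7} => REVISION
Total revisions = 2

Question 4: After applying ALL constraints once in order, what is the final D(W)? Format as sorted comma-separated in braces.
Constraint 1 (W != V) on D(W)={3,4,5,6,7,8} D(V)={4,5,6,7,8}: no change
Constraint 2 (Z != W) on D(Z)={3,4,5,6,7,8} D(W)={3,4,5,6,7,8}: no change
Constraint 3 (Z < V) on D(Z)={3,4,5,6,7,8} D(V)={4,5,6,7,8}: Z {3,4,5,6,7,8}->{3,4,5,6,7}
Constraint 4 (U < V) on D(U)={3,4,6,7,8} D(V)={4,5,6,7,8}: U {3,4,6,7,8}->{3,4,6,7}
So after all 4 constraints: D(W) = {3,4,5,6,7,8}

Answer: {3,4,5,6,7,8}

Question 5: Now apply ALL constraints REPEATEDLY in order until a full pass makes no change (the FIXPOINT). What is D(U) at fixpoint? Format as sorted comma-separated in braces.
Answer: {3,4,6,7}

Derivation:
pass 0 (initial): D(U)={3,4,6,7,8}
pass 1: U {3,4,6,7,8}->{3,4,6,7}; Z {3,4,5,6,7,8}->{3,4,5,6,7}
pass 2: no change
Fixpoint after 2 passes: D(U) = {3,4,6,7}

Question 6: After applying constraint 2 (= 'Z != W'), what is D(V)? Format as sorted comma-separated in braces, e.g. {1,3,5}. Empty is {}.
Answer: {4,5,6,7,8}

Derivation:
Constraint 1 (W != V) on D(W)={3,4,5,6,7,8} D(V)={4,5,6,7,8}: no change
Constraint 2 (Z != W) on D(Z)={3,4,5,6,7,8} D(W)={3,4,5,6,7,8}: no change
So after constraint 2: D(V) = {4,5,6,7,8}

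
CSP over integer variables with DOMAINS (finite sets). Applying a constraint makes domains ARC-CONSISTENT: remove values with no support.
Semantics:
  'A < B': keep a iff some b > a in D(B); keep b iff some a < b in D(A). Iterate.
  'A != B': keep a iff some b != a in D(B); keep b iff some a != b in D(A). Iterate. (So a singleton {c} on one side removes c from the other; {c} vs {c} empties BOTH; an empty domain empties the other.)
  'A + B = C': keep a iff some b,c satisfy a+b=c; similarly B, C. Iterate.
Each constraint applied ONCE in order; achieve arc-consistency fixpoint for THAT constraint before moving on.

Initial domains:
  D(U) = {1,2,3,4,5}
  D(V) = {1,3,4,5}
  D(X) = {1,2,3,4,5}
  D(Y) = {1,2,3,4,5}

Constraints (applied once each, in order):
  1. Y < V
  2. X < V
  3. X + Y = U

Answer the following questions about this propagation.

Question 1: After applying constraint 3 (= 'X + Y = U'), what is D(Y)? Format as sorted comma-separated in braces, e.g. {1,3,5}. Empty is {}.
Answer: {1,2,3,4}

Derivation:
Constraint 1 (Y < V) on D(Y)={1,2,3,4,5} D(V)={1,3,4,5}: Y {1,2,3,4,5}->{1,2,3,4}; V {1,3,4,5}->{3,4,5}
Constraint 2 (X < V) on D(X)={1,2,3,4,5} D(V)={3,4,5}: X {1,2,3,4,5}->{1,2,3,4}
Constraint 3 (X + Y = U) on D(X)={1,2,3,4} D(Y)={1,2,3,4} D(U)={1,2,3,4,5}: U {1,2,3,4,5}->{2,3,4,5}
So after constraint 3: D(Y) = {1,2,3,4}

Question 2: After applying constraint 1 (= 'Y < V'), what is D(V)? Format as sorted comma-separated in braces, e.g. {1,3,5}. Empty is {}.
Constraint 1 (Y < V) on D(Y)={1,2,3,4,5} D(V)={1,3,4,5}: Y {1,2,3,4,5}->{1,2,3,4}; V {1,3,4,5}->{3,4,5}
So after constraint 1: D(V) = {3,4,5}

Answer: {3,4,5}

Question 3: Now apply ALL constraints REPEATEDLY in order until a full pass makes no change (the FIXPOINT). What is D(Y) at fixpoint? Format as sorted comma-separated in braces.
pass 0 (initial): D(Y)={1,2,3,4,5}
pass 1: U {1,2,3,4,5}->{2,3,4,5}; V {1,3,4,5}->{3,4,5}; X {1,2,3,4,5}->{1,2,3,4}; Y {1,2,3,4,5}->{1,2,3,4}
pass 2: no change
Fixpoint after 2 passes: D(Y) = {1,2,3,4}

Answer: {1,2,3,4}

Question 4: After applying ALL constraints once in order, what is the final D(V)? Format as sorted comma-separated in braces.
Constraint 1 (Y < V) on D(Y)={1,2,3,4,5} D(V)={1,3,4,5}: Y {1,2,3,4,5}->{1,2,3,4}; V {1,3,4,5}->{3,4,5}
Constraint 2 (X < V) on D(X)={1,2,3,4,5} D(V)={3,4,5}: X {1,2,3,4,5}->{1,2,3,4}
Constraint 3 (X + Y = U) on D(X)={1,2,3,4} D(Y)={1,2,3,4} D(U)={1,2,3,4,5}: U {1,2,3,4,5}->{2,3,4,5}
So after all 3 constraints: D(V) = {3,4,5}

Answer: {3,4,5}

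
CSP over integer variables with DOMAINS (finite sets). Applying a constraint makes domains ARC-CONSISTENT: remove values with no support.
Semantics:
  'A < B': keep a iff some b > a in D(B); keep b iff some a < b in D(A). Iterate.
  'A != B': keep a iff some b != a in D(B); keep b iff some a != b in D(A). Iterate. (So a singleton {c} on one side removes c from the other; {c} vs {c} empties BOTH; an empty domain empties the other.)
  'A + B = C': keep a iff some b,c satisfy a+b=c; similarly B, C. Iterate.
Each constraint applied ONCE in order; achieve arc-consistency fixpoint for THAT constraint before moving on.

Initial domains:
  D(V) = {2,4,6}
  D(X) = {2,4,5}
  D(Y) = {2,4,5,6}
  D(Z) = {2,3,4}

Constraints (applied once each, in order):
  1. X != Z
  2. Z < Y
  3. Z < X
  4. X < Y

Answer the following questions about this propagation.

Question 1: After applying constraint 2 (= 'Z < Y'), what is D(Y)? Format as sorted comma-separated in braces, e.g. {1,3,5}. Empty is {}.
Answer: {4,5,6}

Derivation:
Constraint 1 (X != Z) on D(X)={2,4,5} D(Z)={2,3,4}: no change
Constraint 2 (Z < Y) on D(Z)={2,3,4} D(Y)={2,4,5,6}: Y {2,4,5,6}->{4,5,6}
So after constraint 2: D(Y) = {4,5,6}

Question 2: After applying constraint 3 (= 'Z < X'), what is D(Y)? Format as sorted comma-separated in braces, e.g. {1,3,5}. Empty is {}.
Answer: {4,5,6}

Derivation:
Constraint 1 (X != Z) on D(X)={2,4,5} D(Z)={2,3,4}: no change
Constraint 2 (Z < Y) on D(Z)={2,3,4} D(Y)={2,4,5,6}: Y {2,4,5,6}->{4,5,6}
Constraint 3 (Z < X) on D(Z)={2,3,4} D(X)={2,4,5}: X {2,4,5}->{4,5}
So after constraint 3: D(Y) = {4,5,6}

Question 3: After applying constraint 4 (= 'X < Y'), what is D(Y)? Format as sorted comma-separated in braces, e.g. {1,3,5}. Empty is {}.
Constraint 1 (X != Z) on D(X)={2,4,5} D(Z)={2,3,4}: no change
Constraint 2 (Z < Y) on D(Z)={2,3,4} D(Y)={2,4,5,6}: Y {2,4,5,6}->{4,5,6}
Constraint 3 (Z < X) on D(Z)={2,3,4} D(X)={2,4,5}: X {2,4,5}->{4,5}
Constraint 4 (X < Y) on D(X)={4,5} D(Y)={4,5,6}: Y {4,5,6}->{5,6}
So after constraint 4: D(Y) = {5,6}

Answer: {5,6}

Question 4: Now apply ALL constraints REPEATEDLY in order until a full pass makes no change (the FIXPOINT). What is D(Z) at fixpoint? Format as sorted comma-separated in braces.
Answer: {2,3,4}

Derivation:
pass 0 (initial): D(Z)={2,3,4}
pass 1: X {2,4,5}->{4,5}; Y {2,4,5,6}->{5,6}
pass 2: no change
Fixpoint after 2 passes: D(Z) = {2,3,4}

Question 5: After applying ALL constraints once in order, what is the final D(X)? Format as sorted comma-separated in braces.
Constraint 1 (X != Z) on D(X)={2,4,5} D(Z)={2,3,4}: no change
Constraint 2 (Z < Y) on D(Z)={2,3,4} D(Y)={2,4,5,6}: Y {2,4,5,6}->{4,5,6}
Constraint 3 (Z < X) on D(Z)={2,3,4} D(X)={2,4,5}: X {2,4,5}->{4,5}
Constraint 4 (X < Y) on D(X)={4,5} D(Y)={4,5,6}: Y {4,5,6}->{5,6}
So after all 4 constraints: D(X) = {4,5}

Answer: {4,5}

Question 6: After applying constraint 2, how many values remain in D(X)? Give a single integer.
Constraint 1 (X != Z) on D(X)={2,4,5} D(Z)={2,3,4}: no change
Constraint 2 (Z < Y) on D(Z)={2,3,4} D(Y)={2,4,5,6}: Y {2,4,5,6}->{4,5,6}
So after constraint 2: D(X)={2,4,5}, size = 3

Answer: 3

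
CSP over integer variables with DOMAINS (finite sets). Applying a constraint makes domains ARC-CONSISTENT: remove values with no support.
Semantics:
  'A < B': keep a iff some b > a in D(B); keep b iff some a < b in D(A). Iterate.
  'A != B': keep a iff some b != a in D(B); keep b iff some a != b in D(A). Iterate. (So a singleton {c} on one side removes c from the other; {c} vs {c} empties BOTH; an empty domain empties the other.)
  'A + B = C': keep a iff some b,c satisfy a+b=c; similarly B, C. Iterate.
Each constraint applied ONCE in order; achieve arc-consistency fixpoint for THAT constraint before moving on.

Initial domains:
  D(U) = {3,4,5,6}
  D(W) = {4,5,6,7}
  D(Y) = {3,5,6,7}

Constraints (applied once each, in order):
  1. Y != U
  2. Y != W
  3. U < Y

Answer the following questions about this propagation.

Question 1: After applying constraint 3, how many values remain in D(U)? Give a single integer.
Constraint 1 (Y != U) on D(Y)={3,5,6,7} D(U)={3,4,5,6}: no change
Constraint 2 (Y != W) on D(Y)={3,5,6,7} D(W)={4,5,6,7}: no change
Constraint 3 (U < Y) on D(U)={3,4,5,6} D(Y)={3,5,6,7}: Y {3,5,6,7}->{5,6,7}
So after constraint 3: D(U)={3,4,5,6}, size = 4

Answer: 4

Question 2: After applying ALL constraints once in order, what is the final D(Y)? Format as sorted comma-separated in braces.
Answer: {5,6,7}

Derivation:
Constraint 1 (Y != U) on D(Y)={3,5,6,7} D(U)={3,4,5,6}: no change
Constraint 2 (Y != W) on D(Y)={3,5,6,7} D(W)={4,5,6,7}: no change
Constraint 3 (U < Y) on D(U)={3,4,5,6} D(Y)={3,5,6,7}: Y {3,5,6,7}->{5,6,7}
So after all 3 constraints: D(Y) = {5,6,7}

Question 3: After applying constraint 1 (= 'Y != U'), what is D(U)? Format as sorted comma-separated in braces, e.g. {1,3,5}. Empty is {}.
Constraint 1 (Y != U) on D(Y)={3,5,6,7} D(U)={3,4,5,6}: no change
So after constraint 1: D(U) = {3,4,5,6}

Answer: {3,4,5,6}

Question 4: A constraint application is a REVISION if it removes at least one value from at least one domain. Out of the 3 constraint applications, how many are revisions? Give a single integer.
Constraint 1 (Y != U) on D(Y)={3,5,6,7} D(U)={3,4,5,6}: no change => not a revision
Constraint 2 (Y != W) on D(Y)={3,5,6,7} D(W)={4,5,6,7}: no change => not a revision
Constraint 3 (U < Y) on D(U)={3,4,5,6} D(Y)={3,5,6,7}: Y {3,5,6,7}->{5,6,7} => REVISION
Total revisions = 1

Answer: 1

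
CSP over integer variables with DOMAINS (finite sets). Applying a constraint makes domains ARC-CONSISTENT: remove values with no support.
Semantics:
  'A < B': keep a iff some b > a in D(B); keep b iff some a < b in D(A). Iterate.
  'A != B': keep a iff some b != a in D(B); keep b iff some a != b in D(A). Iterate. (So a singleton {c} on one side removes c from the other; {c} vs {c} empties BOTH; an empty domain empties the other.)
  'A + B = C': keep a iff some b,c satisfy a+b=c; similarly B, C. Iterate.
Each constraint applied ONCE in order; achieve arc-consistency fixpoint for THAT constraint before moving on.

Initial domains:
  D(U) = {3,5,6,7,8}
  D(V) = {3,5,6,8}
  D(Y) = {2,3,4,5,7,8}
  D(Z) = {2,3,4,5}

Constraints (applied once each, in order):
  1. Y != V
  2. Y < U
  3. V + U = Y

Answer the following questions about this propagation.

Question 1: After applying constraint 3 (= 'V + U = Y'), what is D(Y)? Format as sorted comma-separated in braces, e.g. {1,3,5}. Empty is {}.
Answer: {}

Derivation:
Constraint 1 (Y != V) on D(Y)={2,3,4,5,7,8} D(V)={3,5,6,8}: no change
Constraint 2 (Y < U) on D(Y)={2,3,4,5,7,8} D(U)={3,5,6,7,8}: Y {2,3,4,5,7,8}->{2,3,4,5,7}
Constraint 3 (V + U = Y) on D(V)={3,5,6,8} D(U)={3,5,6,7,8} D(Y)={2,3,4,5,7}: V {3,5,6,8}->{}; U {3,5,6,7,8}->{}; Y {2,3,4,5,7}->{}
So after constraint 3: D(Y) = {}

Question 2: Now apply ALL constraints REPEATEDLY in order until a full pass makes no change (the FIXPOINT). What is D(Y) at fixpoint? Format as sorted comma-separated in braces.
Answer: {}

Derivation:
pass 0 (initial): D(Y)={2,3,4,5,7,8}
pass 1: U {3,5,6,7,8}->{}; V {3,5,6,8}->{}; Y {2,3,4,5,7,8}->{}
pass 2: no change
Fixpoint after 2 passes: D(Y) = {}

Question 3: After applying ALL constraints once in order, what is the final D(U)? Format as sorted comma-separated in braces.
Constraint 1 (Y != V) on D(Y)={2,3,4,5,7,8} D(V)={3,5,6,8}: no change
Constraint 2 (Y < U) on D(Y)={2,3,4,5,7,8} D(U)={3,5,6,7,8}: Y {2,3,4,5,7,8}->{2,3,4,5,7}
Constraint 3 (V + U = Y) on D(V)={3,5,6,8} D(U)={3,5,6,7,8} D(Y)={2,3,4,5,7}: V {3,5,6,8}->{}; U {3,5,6,7,8}->{}; Y {2,3,4,5,7}->{}
So after all 3 constraints: D(U) = {}

Answer: {}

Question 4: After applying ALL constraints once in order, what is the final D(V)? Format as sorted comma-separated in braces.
Constraint 1 (Y != V) on D(Y)={2,3,4,5,7,8} D(V)={3,5,6,8}: no change
Constraint 2 (Y < U) on D(Y)={2,3,4,5,7,8} D(U)={3,5,6,7,8}: Y {2,3,4,5,7,8}->{2,3,4,5,7}
Constraint 3 (V + U = Y) on D(V)={3,5,6,8} D(U)={3,5,6,7,8} D(Y)={2,3,4,5,7}: V {3,5,6,8}->{}; U {3,5,6,7,8}->{}; Y {2,3,4,5,7}->{}
So after all 3 constraints: D(V) = {}

Answer: {}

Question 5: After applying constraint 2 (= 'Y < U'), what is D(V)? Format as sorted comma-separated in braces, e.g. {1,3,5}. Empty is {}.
Answer: {3,5,6,8}

Derivation:
Constraint 1 (Y != V) on D(Y)={2,3,4,5,7,8} D(V)={3,5,6,8}: no change
Constraint 2 (Y < U) on D(Y)={2,3,4,5,7,8} D(U)={3,5,6,7,8}: Y {2,3,4,5,7,8}->{2,3,4,5,7}
So after constraint 2: D(V) = {3,5,6,8}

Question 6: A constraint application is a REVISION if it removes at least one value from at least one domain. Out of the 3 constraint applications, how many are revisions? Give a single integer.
Constraint 1 (Y != V) on D(Y)={2,3,4,5,7,8} D(V)={3,5,6,8}: no change => not a revision
Constraint 2 (Y < U) on D(Y)={2,3,4,5,7,8} D(U)={3,5,6,7,8}: Y {2,3,4,5,7,8}->{2,3,4,5,7} => REVISION
Constraint 3 (V + U = Y) on D(V)={3,5,6,8} D(U)={3,5,6,7,8} D(Y)={2,3,4,5,7}: V {3,5,6,8}->{}; U {3,5,6,7,8}->{}; Y {2,3,4,5,7}->{} => REVISION
Total revisions = 2

Answer: 2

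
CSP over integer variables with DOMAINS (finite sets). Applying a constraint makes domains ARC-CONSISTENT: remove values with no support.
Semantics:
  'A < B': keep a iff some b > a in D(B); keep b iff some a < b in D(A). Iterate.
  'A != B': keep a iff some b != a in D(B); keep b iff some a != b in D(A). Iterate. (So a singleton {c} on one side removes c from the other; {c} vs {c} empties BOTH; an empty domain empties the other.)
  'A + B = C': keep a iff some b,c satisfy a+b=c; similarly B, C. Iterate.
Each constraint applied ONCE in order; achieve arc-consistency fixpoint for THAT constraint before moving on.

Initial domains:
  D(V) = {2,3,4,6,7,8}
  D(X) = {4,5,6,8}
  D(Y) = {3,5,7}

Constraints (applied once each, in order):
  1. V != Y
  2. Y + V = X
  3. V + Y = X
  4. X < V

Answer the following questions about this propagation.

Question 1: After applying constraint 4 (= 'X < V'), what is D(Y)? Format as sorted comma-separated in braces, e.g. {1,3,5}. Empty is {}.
Answer: {3,5}

Derivation:
Constraint 1 (V != Y) on D(V)={2,3,4,6,7,8} D(Y)={3,5,7}: no change
Constraint 2 (Y + V = X) on D(Y)={3,5,7} D(V)={2,3,4,6,7,8} D(X)={4,5,6,8}: Y {3,5,7}->{3,5}; V {2,3,4,6,7,8}->{2,3}; X {4,5,6,8}->{5,6,8}
Constraint 3 (V + Y = X) on D(V)={2,3} D(Y)={3,5} D(X)={5,6,8}: no change
Constraint 4 (X < V) on D(X)={5,6,8} D(V)={2,3}: X {5,6,8}->{}; V {2,3}->{}
So after constraint 4: D(Y) = {3,5}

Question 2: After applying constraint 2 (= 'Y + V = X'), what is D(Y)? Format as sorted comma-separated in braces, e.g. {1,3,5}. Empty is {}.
Answer: {3,5}

Derivation:
Constraint 1 (V != Y) on D(V)={2,3,4,6,7,8} D(Y)={3,5,7}: no change
Constraint 2 (Y + V = X) on D(Y)={3,5,7} D(V)={2,3,4,6,7,8} D(X)={4,5,6,8}: Y {3,5,7}->{3,5}; V {2,3,4,6,7,8}->{2,3}; X {4,5,6,8}->{5,6,8}
So after constraint 2: D(Y) = {3,5}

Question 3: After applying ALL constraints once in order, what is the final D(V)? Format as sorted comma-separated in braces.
Answer: {}

Derivation:
Constraint 1 (V != Y) on D(V)={2,3,4,6,7,8} D(Y)={3,5,7}: no change
Constraint 2 (Y + V = X) on D(Y)={3,5,7} D(V)={2,3,4,6,7,8} D(X)={4,5,6,8}: Y {3,5,7}->{3,5}; V {2,3,4,6,7,8}->{2,3}; X {4,5,6,8}->{5,6,8}
Constraint 3 (V + Y = X) on D(V)={2,3} D(Y)={3,5} D(X)={5,6,8}: no change
Constraint 4 (X < V) on D(X)={5,6,8} D(V)={2,3}: X {5,6,8}->{}; V {2,3}->{}
So after all 4 constraints: D(V) = {}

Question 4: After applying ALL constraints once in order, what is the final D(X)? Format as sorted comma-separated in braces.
Constraint 1 (V != Y) on D(V)={2,3,4,6,7,8} D(Y)={3,5,7}: no change
Constraint 2 (Y + V = X) on D(Y)={3,5,7} D(V)={2,3,4,6,7,8} D(X)={4,5,6,8}: Y {3,5,7}->{3,5}; V {2,3,4,6,7,8}->{2,3}; X {4,5,6,8}->{5,6,8}
Constraint 3 (V + Y = X) on D(V)={2,3} D(Y)={3,5} D(X)={5,6,8}: no change
Constraint 4 (X < V) on D(X)={5,6,8} D(V)={2,3}: X {5,6,8}->{}; V {2,3}->{}
So after all 4 constraints: D(X) = {}

Answer: {}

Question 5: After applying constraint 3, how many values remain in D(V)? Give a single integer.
Answer: 2

Derivation:
Constraint 1 (V != Y) on D(V)={2,3,4,6,7,8} D(Y)={3,5,7}: no change
Constraint 2 (Y + V = X) on D(Y)={3,5,7} D(V)={2,3,4,6,7,8} D(X)={4,5,6,8}: Y {3,5,7}->{3,5}; V {2,3,4,6,7,8}->{2,3}; X {4,5,6,8}->{5,6,8}
Constraint 3 (V + Y = X) on D(V)={2,3} D(Y)={3,5} D(X)={5,6,8}: no change
So after constraint 3: D(V)={2,3}, size = 2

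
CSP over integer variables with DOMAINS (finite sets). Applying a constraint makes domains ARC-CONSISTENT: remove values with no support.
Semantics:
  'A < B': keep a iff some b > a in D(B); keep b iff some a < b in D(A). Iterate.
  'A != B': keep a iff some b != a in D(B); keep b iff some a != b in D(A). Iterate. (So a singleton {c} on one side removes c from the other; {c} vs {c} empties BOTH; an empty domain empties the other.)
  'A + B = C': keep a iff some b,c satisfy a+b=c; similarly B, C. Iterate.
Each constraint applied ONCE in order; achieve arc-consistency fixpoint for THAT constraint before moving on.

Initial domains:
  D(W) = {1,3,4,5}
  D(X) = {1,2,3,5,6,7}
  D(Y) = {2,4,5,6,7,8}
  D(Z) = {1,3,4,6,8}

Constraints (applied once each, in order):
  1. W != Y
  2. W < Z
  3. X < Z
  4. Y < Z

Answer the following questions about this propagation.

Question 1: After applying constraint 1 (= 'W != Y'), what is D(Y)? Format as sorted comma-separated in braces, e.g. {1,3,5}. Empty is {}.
Constraint 1 (W != Y) on D(W)={1,3,4,5} D(Y)={2,4,5,6,7,8}: no change
So after constraint 1: D(Y) = {2,4,5,6,7,8}

Answer: {2,4,5,6,7,8}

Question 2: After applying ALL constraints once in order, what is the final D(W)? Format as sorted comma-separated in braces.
Answer: {1,3,4,5}

Derivation:
Constraint 1 (W != Y) on D(W)={1,3,4,5} D(Y)={2,4,5,6,7,8}: no change
Constraint 2 (W < Z) on D(W)={1,3,4,5} D(Z)={1,3,4,6,8}: Z {1,3,4,6,8}->{3,4,6,8}
Constraint 3 (X < Z) on D(X)={1,2,3,5,6,7} D(Z)={3,4,6,8}: no change
Constraint 4 (Y < Z) on D(Y)={2,4,5,6,7,8} D(Z)={3,4,6,8}: Y {2,4,5,6,7,8}->{2,4,5,6,7}
So after all 4 constraints: D(W) = {1,3,4,5}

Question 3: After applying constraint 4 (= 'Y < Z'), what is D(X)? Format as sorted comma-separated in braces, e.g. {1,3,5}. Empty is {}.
Answer: {1,2,3,5,6,7}

Derivation:
Constraint 1 (W != Y) on D(W)={1,3,4,5} D(Y)={2,4,5,6,7,8}: no change
Constraint 2 (W < Z) on D(W)={1,3,4,5} D(Z)={1,3,4,6,8}: Z {1,3,4,6,8}->{3,4,6,8}
Constraint 3 (X < Z) on D(X)={1,2,3,5,6,7} D(Z)={3,4,6,8}: no change
Constraint 4 (Y < Z) on D(Y)={2,4,5,6,7,8} D(Z)={3,4,6,8}: Y {2,4,5,6,7,8}->{2,4,5,6,7}
So after constraint 4: D(X) = {1,2,3,5,6,7}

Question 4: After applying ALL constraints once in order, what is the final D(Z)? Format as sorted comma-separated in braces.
Constraint 1 (W != Y) on D(W)={1,3,4,5} D(Y)={2,4,5,6,7,8}: no change
Constraint 2 (W < Z) on D(W)={1,3,4,5} D(Z)={1,3,4,6,8}: Z {1,3,4,6,8}->{3,4,6,8}
Constraint 3 (X < Z) on D(X)={1,2,3,5,6,7} D(Z)={3,4,6,8}: no change
Constraint 4 (Y < Z) on D(Y)={2,4,5,6,7,8} D(Z)={3,4,6,8}: Y {2,4,5,6,7,8}->{2,4,5,6,7}
So after all 4 constraints: D(Z) = {3,4,6,8}

Answer: {3,4,6,8}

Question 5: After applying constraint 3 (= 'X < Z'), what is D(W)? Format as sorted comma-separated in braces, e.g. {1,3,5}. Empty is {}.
Constraint 1 (W != Y) on D(W)={1,3,4,5} D(Y)={2,4,5,6,7,8}: no change
Constraint 2 (W < Z) on D(W)={1,3,4,5} D(Z)={1,3,4,6,8}: Z {1,3,4,6,8}->{3,4,6,8}
Constraint 3 (X < Z) on D(X)={1,2,3,5,6,7} D(Z)={3,4,6,8}: no change
So after constraint 3: D(W) = {1,3,4,5}

Answer: {1,3,4,5}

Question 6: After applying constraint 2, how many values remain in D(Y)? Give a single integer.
Constraint 1 (W != Y) on D(W)={1,3,4,5} D(Y)={2,4,5,6,7,8}: no change
Constraint 2 (W < Z) on D(W)={1,3,4,5} D(Z)={1,3,4,6,8}: Z {1,3,4,6,8}->{3,4,6,8}
So after constraint 2: D(Y)={2,4,5,6,7,8}, size = 6

Answer: 6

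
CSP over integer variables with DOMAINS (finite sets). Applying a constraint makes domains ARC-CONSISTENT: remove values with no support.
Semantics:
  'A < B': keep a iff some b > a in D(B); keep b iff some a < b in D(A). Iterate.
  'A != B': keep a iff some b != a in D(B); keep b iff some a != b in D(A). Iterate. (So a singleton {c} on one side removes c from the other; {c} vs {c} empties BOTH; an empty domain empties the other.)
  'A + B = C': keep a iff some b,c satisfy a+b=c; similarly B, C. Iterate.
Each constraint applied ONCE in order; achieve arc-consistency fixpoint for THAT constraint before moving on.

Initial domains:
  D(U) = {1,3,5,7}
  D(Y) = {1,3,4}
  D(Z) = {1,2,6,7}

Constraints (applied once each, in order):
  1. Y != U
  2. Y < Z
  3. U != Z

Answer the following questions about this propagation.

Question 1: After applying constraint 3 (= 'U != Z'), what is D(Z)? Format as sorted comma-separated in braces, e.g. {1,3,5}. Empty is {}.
Answer: {2,6,7}

Derivation:
Constraint 1 (Y != U) on D(Y)={1,3,4} D(U)={1,3,5,7}: no change
Constraint 2 (Y < Z) on D(Y)={1,3,4} D(Z)={1,2,6,7}: Z {1,2,6,7}->{2,6,7}
Constraint 3 (U != Z) on D(U)={1,3,5,7} D(Z)={2,6,7}: no change
So after constraint 3: D(Z) = {2,6,7}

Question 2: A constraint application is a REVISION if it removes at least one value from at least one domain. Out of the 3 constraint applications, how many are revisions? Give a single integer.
Constraint 1 (Y != U) on D(Y)={1,3,4} D(U)={1,3,5,7}: no change => not a revision
Constraint 2 (Y < Z) on D(Y)={1,3,4} D(Z)={1,2,6,7}: Z {1,2,6,7}->{2,6,7} => REVISION
Constraint 3 (U != Z) on D(U)={1,3,5,7} D(Z)={2,6,7}: no change => not a revision
Total revisions = 1

Answer: 1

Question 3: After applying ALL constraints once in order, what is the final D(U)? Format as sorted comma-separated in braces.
Constraint 1 (Y != U) on D(Y)={1,3,4} D(U)={1,3,5,7}: no change
Constraint 2 (Y < Z) on D(Y)={1,3,4} D(Z)={1,2,6,7}: Z {1,2,6,7}->{2,6,7}
Constraint 3 (U != Z) on D(U)={1,3,5,7} D(Z)={2,6,7}: no change
So after all 3 constraints: D(U) = {1,3,5,7}

Answer: {1,3,5,7}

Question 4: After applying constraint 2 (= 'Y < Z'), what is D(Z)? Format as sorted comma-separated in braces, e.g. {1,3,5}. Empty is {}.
Constraint 1 (Y != U) on D(Y)={1,3,4} D(U)={1,3,5,7}: no change
Constraint 2 (Y < Z) on D(Y)={1,3,4} D(Z)={1,2,6,7}: Z {1,2,6,7}->{2,6,7}
So after constraint 2: D(Z) = {2,6,7}

Answer: {2,6,7}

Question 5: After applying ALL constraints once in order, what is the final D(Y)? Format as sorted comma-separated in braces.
Constraint 1 (Y != U) on D(Y)={1,3,4} D(U)={1,3,5,7}: no change
Constraint 2 (Y < Z) on D(Y)={1,3,4} D(Z)={1,2,6,7}: Z {1,2,6,7}->{2,6,7}
Constraint 3 (U != Z) on D(U)={1,3,5,7} D(Z)={2,6,7}: no change
So after all 3 constraints: D(Y) = {1,3,4}

Answer: {1,3,4}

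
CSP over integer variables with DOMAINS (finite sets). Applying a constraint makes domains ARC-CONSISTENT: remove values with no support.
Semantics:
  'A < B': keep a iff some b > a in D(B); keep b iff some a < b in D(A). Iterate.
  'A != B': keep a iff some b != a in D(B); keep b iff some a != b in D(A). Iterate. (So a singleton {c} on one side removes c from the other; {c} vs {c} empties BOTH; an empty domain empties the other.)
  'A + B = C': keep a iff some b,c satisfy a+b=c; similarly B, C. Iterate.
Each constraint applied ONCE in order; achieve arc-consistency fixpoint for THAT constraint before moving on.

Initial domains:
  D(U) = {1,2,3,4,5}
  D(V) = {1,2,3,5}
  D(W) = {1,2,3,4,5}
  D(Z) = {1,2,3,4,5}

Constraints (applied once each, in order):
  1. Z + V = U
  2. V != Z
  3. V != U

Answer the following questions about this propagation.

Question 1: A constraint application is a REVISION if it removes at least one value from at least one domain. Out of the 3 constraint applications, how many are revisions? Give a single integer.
Answer: 1

Derivation:
Constraint 1 (Z + V = U) on D(Z)={1,2,3,4,5} D(V)={1,2,3,5} D(U)={1,2,3,4,5}: Z {1,2,3,4,5}->{1,2,3,4}; V {1,2,3,5}->{1,2,3}; U {1,2,3,4,5}->{2,3,4,5} => REVISION
Constraint 2 (V != Z) on D(V)={1,2,3} D(Z)={1,2,3,4}: no change => not a revision
Constraint 3 (V != U) on D(V)={1,2,3} D(U)={2,3,4,5}: no change => not a revision
Total revisions = 1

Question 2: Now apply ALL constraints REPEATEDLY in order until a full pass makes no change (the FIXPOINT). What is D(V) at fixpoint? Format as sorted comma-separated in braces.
Answer: {1,2,3}

Derivation:
pass 0 (initial): D(V)={1,2,3,5}
pass 1: U {1,2,3,4,5}->{2,3,4,5}; V {1,2,3,5}->{1,2,3}; Z {1,2,3,4,5}->{1,2,3,4}
pass 2: no change
Fixpoint after 2 passes: D(V) = {1,2,3}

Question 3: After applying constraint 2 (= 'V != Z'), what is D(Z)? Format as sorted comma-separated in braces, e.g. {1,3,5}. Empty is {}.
Constraint 1 (Z + V = U) on D(Z)={1,2,3,4,5} D(V)={1,2,3,5} D(U)={1,2,3,4,5}: Z {1,2,3,4,5}->{1,2,3,4}; V {1,2,3,5}->{1,2,3}; U {1,2,3,4,5}->{2,3,4,5}
Constraint 2 (V != Z) on D(V)={1,2,3} D(Z)={1,2,3,4}: no change
So after constraint 2: D(Z) = {1,2,3,4}

Answer: {1,2,3,4}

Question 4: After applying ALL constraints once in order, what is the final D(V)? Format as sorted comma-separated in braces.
Constraint 1 (Z + V = U) on D(Z)={1,2,3,4,5} D(V)={1,2,3,5} D(U)={1,2,3,4,5}: Z {1,2,3,4,5}->{1,2,3,4}; V {1,2,3,5}->{1,2,3}; U {1,2,3,4,5}->{2,3,4,5}
Constraint 2 (V != Z) on D(V)={1,2,3} D(Z)={1,2,3,4}: no change
Constraint 3 (V != U) on D(V)={1,2,3} D(U)={2,3,4,5}: no change
So after all 3 constraints: D(V) = {1,2,3}

Answer: {1,2,3}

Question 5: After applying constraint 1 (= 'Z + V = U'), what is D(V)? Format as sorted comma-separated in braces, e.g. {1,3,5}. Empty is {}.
Answer: {1,2,3}

Derivation:
Constraint 1 (Z + V = U) on D(Z)={1,2,3,4,5} D(V)={1,2,3,5} D(U)={1,2,3,4,5}: Z {1,2,3,4,5}->{1,2,3,4}; V {1,2,3,5}->{1,2,3}; U {1,2,3,4,5}->{2,3,4,5}
So after constraint 1: D(V) = {1,2,3}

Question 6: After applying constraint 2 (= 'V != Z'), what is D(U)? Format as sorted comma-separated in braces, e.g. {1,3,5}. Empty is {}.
Constraint 1 (Z + V = U) on D(Z)={1,2,3,4,5} D(V)={1,2,3,5} D(U)={1,2,3,4,5}: Z {1,2,3,4,5}->{1,2,3,4}; V {1,2,3,5}->{1,2,3}; U {1,2,3,4,5}->{2,3,4,5}
Constraint 2 (V != Z) on D(V)={1,2,3} D(Z)={1,2,3,4}: no change
So after constraint 2: D(U) = {2,3,4,5}

Answer: {2,3,4,5}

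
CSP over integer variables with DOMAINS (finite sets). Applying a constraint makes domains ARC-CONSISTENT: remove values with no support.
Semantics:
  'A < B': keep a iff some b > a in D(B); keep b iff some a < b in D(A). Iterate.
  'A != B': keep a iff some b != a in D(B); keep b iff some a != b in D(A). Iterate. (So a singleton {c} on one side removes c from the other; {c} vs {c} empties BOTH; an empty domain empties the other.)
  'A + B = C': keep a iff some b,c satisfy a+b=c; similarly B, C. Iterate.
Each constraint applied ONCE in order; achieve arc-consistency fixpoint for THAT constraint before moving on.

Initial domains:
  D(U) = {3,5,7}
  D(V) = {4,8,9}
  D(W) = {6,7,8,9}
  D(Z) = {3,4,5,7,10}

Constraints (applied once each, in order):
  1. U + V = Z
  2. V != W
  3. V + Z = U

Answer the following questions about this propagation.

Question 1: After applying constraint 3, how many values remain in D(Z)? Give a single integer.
Constraint 1 (U + V = Z) on D(U)={3,5,7} D(V)={4,8,9} D(Z)={3,4,5,7,10}: U {3,5,7}->{3}; V {4,8,9}->{4}; Z {3,4,5,7,10}->{7}
Constraint 2 (V != W) on D(V)={4} D(W)={6,7,8,9}: no change
Constraint 3 (V + Z = U) on D(V)={4} D(Z)={7} D(U)={3}: V {4}->{}; Z {7}->{}; U {3}->{}
So after constraint 3: D(Z)={}, size = 0

Answer: 0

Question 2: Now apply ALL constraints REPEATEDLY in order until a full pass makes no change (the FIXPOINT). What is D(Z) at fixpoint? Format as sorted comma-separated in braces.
pass 0 (initial): D(Z)={3,4,5,7,10}
pass 1: U {3,5,7}->{}; V {4,8,9}->{}; Z {3,4,5,7,10}->{}
pass 2: W {6,7,8,9}->{}
pass 3: no change
Fixpoint after 3 passes: D(Z) = {}

Answer: {}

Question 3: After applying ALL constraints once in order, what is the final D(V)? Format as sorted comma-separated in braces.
Constraint 1 (U + V = Z) on D(U)={3,5,7} D(V)={4,8,9} D(Z)={3,4,5,7,10}: U {3,5,7}->{3}; V {4,8,9}->{4}; Z {3,4,5,7,10}->{7}
Constraint 2 (V != W) on D(V)={4} D(W)={6,7,8,9}: no change
Constraint 3 (V + Z = U) on D(V)={4} D(Z)={7} D(U)={3}: V {4}->{}; Z {7}->{}; U {3}->{}
So after all 3 constraints: D(V) = {}

Answer: {}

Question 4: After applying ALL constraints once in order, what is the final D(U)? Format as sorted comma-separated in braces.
Answer: {}

Derivation:
Constraint 1 (U + V = Z) on D(U)={3,5,7} D(V)={4,8,9} D(Z)={3,4,5,7,10}: U {3,5,7}->{3}; V {4,8,9}->{4}; Z {3,4,5,7,10}->{7}
Constraint 2 (V != W) on D(V)={4} D(W)={6,7,8,9}: no change
Constraint 3 (V + Z = U) on D(V)={4} D(Z)={7} D(U)={3}: V {4}->{}; Z {7}->{}; U {3}->{}
So after all 3 constraints: D(U) = {}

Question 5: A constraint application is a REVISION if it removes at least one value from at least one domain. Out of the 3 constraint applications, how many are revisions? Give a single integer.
Answer: 2

Derivation:
Constraint 1 (U + V = Z) on D(U)={3,5,7} D(V)={4,8,9} D(Z)={3,4,5,7,10}: U {3,5,7}->{3}; V {4,8,9}->{4}; Z {3,4,5,7,10}->{7} => REVISION
Constraint 2 (V != W) on D(V)={4} D(W)={6,7,8,9}: no change => not a revision
Constraint 3 (V + Z = U) on D(V)={4} D(Z)={7} D(U)={3}: V {4}->{}; Z {7}->{}; U {3}->{} => REVISION
Total revisions = 2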